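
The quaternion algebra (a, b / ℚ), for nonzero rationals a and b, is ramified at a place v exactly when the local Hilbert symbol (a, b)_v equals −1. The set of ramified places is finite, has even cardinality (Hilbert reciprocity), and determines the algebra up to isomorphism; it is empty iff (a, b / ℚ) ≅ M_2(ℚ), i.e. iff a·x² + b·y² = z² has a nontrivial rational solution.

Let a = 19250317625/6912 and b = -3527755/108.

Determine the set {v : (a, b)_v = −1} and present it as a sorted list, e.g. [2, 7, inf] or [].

(a, b) ≡ (19635, -1785) mod (ℚ^×)²; places V = {2, 3, 5, 7, 11, 17, ∞}.
(a,b)_11: α=1, u≡3; β=2, v≡8 (mod 11); (3|11)=+1, (8|11)=-1; sign (−1)^0·+1^2·-1^1 = -1.
(a,b)_7: α=7, u≡3; β=3, v≡4 (mod 7); (3|7)=-1, (4|7)=+1; sign (−1)^1·-1^3·+1^7 = +1.
(a,b)_2: α=-8, β=-2; u≡3, v≡7 (mod 8); ε(u)ε(v)=1·1, αω(v)=-8·0, βω(u)=-2·1; sum ≡ 1  ⇒  -1.
(a,b)_5: α=3, u≡3; β=1, v≡3 (mod 5); (3|5)=-1, (3|5)=-1; sign (−1)^0·-1^1·-1^3 = +1.
(a,b)_3: α=-3, u≡2; β=-3, v≡2 (mod 3); (2|3)=-1, (2|3)=-1; sign (−1)^1·-1^-3·-1^-3 = -1.
(a,b)_17: α=1, u≡1; β=1, v≡12 (mod 17); (1|17)=+1, (12|17)=-1; sign (−1)^0·+1^1·-1^1 = -1.
(a,b)_∞: sgn(19635)=+, sgn(-1785)=−, so +1.
Ram(19635, -1785) = {2, 3, 11, 17}; no ℚ_2-point on the conic.

[2, 3, 11, 17]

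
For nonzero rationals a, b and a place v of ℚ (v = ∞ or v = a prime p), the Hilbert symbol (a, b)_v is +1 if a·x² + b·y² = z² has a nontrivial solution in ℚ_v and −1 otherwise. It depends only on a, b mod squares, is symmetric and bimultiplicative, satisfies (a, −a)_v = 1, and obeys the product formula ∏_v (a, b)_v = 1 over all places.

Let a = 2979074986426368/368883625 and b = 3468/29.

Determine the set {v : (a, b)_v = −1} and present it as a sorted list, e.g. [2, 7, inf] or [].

Mod squares: a ≡ 13485, b ≡ 87. Check v ∈ {∞, 2, 3, 5, 11, 17, 29, 31}.
v=17: a=17^6·(≡2), b=17^2·(≡1) mod 17; (2|17)=+1, (1|17)=+1; (−1)^{6·2·8}·(+1)^2·(+1)^6 = +1.
v=3: a=3^5·(≡1), b=3^1·(≡2) mod 3; (1|3)=+1, (2|3)=-1; (−1)^{5·1·1}·(+1)^1·(-1)^5 = +1.
v=29: a=29^-3·(≡5), b=29^-1·(≡17) mod 29; (5|29)=+1, (17|29)=-1; (−1)^{-3·-1·14}·(+1)^-1·(-1)^-3 = -1.
v=2: v_2(a)=14, v_2(b)=2; units ≡ 5, 7 (mod 8); ε·ε+αω+βω = 0·1+14·0+2·1 ≡ 0  ⇒  (a,b)_2 = +1.
v=31: a=31^1·(≡25), b=31^0·(≡2) mod 31; (25|31)=+1, (2|31)=+1; (−1)^{1·0·15}·(+1)^0·(+1)^1 = +1.
v=∞: 13485 > 0 and 87 > 0  ⇒  (a,b)_∞ = +1.
v=11: a=11^-2·(≡2), b=11^0·(≡2) mod 11; (2|11)=-1, (2|11)=-1; (−1)^{-2·0·5}·(-1)^0·(-1)^-2 = +1.
v=5: a=5^-3·(≡2), b=5^0·(≡2) mod 5; (2|5)=-1, (2|5)=-1; (−1)^{-3·0·2}·(-1)^0·(-1)^-3 = -1.
Ram(13485, 87) = {5, 29}; no ℚ_5-point on the conic.

[5, 29]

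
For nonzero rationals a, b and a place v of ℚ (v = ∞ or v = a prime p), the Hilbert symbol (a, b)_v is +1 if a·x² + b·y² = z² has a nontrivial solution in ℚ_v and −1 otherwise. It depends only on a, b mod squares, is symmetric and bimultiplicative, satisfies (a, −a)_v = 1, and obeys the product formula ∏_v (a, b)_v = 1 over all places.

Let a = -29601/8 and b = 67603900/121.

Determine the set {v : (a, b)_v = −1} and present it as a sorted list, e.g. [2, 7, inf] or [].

[2, 19]

(a, b) ≡ (-6578, 676039) mod (ℚ^×)²; places V = {2, 3, 5, 7, 11, 13, 17, 19, 23, ∞}.
(a,b)_7: α=0, u≡2; β=1, v≡5 (mod 7); (2|7)=+1, (5|7)=-1; sign (−1)^0·+1^1·-1^0 = +1.
(a,b)_13: α=1, u≡3; β=1, v≡10 (mod 13); (3|13)=+1, (10|13)=+1; sign (−1)^0·+1^1·+1^1 = +1.
(a,b)_17: α=0, u≡8; β=1, v≡13 (mod 17); (8|17)=+1, (13|17)=+1; sign (−1)^0·+1^1·+1^0 = +1.
(a,b)_3: α=2, u≡1; β=0, v≡1 (mod 3); (1|3)=+1, (1|3)=+1; sign (−1)^0·+1^0·+1^2 = +1.
(a,b)_23: α=1, u≡3; β=1, v≡14 (mod 23); (3|23)=+1, (14|23)=-1; sign (−1)^1·+1^1·-1^1 = +1.
(a,b)_2: α=-3, β=2; u≡7, v≡7 (mod 8); ε(u)ε(v)=1·1, αω(v)=-3·0, βω(u)=2·0; sum ≡ 1  ⇒  -1.
(a,b)_11: α=1, u≡6; β=-2, v≡1 (mod 11); (6|11)=-1, (1|11)=+1; sign (−1)^0·-1^-2·+1^1 = +1.
(a,b)_5: α=0, u≡3; β=2, v≡1 (mod 5); (3|5)=-1, (1|5)=+1; sign (−1)^0·-1^2·+1^0 = +1.
(a,b)_∞: sgn(-6578)=−, sgn(676039)=+, so +1.
(a,b)_19: α=0, u≡12; β=1, v≡12 (mod 19); (12|19)=-1, (12|19)=-1; sign (−1)^0·-1^1·-1^0 = -1.
(-6578, 676039 / ℚ) ramifies at {2, 19}: a division algebra.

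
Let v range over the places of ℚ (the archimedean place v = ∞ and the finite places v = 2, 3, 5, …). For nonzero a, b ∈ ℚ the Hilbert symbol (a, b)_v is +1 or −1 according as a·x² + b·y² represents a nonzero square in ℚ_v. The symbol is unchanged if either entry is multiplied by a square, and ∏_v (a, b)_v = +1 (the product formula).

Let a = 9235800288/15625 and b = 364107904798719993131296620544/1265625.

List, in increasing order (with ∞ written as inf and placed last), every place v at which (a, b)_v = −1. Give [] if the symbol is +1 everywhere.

[13, 37]

(a, b) ≡ (530062, 40774) mod (ℚ^×)²; places V = {2, 3, 5, 7, 11, 13, 19, 29, 37, ∞}.
(a,b)_11: α=2, u≡1; β=4, v≡6 (mod 11); (1|11)=+1, (6|11)=-1; sign (−1)^0·+1^4·-1^2 = +1.
(a,b)_7: α=0, u≡1; β=2, v≡6 (mod 7); (1|7)=+1, (6|7)=-1; sign (−1)^0·+1^2·-1^0 = +1.
(a,b)_2: α=5, β=21; u≡7, v≡3 (mod 8); ε(u)ε(v)=1·1, αω(v)=5·1, βω(u)=21·0; sum ≡ 0  ⇒  +1.
(a,b)_5: α=-6, u≡3; β=-6, v≡4 (mod 5); (3|5)=-1, (4|5)=+1; sign (−1)^0·-1^-6·+1^-6 = +1.
(a,b)_19: α=1, u≡9; β=3, v≡3 (mod 19); (9|19)=+1, (3|19)=-1; sign (−1)^1·+1^3·-1^1 = +1.
(a,b)_∞: sgn(530062)=+, sgn(40774)=+, so +1.
(a,b)_37: α=1, u≡25; β=3, v≡22 (mod 37); (25|37)=+1, (22|37)=-1; sign (−1)^0·+1^3·-1^1 = -1.
(a,b)_29: α=1, u≡26; β=3, v≡21 (mod 29); (26|29)=-1, (21|29)=-1; sign (−1)^0·-1^3·-1^1 = +1.
(a,b)_3: α=2, u≡1; β=-4, v≡1 (mod 3); (1|3)=+1, (1|3)=+1; sign (−1)^0·+1^-4·+1^2 = +1.
(a,b)_13: α=1, u≡2; β=4, v≡2 (mod 13); (2|13)=-1, (2|13)=-1; sign (−1)^0·-1^4·-1^1 = -1.
(530062, 40774 / ℚ) ramifies at {13, 37}: a division algebra.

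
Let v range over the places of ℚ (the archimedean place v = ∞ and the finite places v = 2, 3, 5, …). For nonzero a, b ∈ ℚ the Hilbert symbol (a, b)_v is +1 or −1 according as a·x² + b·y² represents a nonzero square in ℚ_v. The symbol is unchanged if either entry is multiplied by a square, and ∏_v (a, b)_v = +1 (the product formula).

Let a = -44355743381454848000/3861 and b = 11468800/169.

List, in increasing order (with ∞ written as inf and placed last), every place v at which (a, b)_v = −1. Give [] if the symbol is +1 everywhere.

[2, 5, 11, 13]

(a, b) ≡ (-2145, 7) mod (ℚ^×)²; places V = {2, 3, 5, 7, 11, 13, 53, ∞}.
(a,b)_53: α=2, u≡47; β=0, v≡13 (mod 53); (47|53)=+1, (13|53)=+1; sign (−1)^0·+1^0·+1^2 = +1.
(a,b)_7: α=6, u≡4; β=1, v≡1 (mod 7); (4|7)=+1, (1|7)=+1; sign (−1)^0·+1^1·+1^6 = +1.
(a,b)_5: α=3, u≡1; β=2, v≡3 (mod 5); (1|5)=+1, (3|5)=-1; sign (−1)^0·+1^2·-1^3 = -1.
(a,b)_2: α=30, β=16; u≡7, v≡7 (mod 8); ε(u)ε(v)=1·1, αω(v)=30·0, βω(u)=16·0; sum ≡ 1  ⇒  -1.
(a,b)_3: α=-3, u≡2; β=0, v≡1 (mod 3); (2|3)=-1, (1|3)=+1; sign (−1)^0·-1^0·+1^-3 = +1.
(a,b)_11: α=-1, u≡9; β=0, v≡6 (mod 11); (9|11)=+1, (6|11)=-1; sign (−1)^0·+1^0·-1^-1 = -1.
(a,b)_∞: sgn(-2145)=−, sgn(7)=+, so +1.
(a,b)_13: α=-1, u≡4; β=-2, v≡5 (mod 13); (4|13)=+1, (5|13)=-1; sign (−1)^0·+1^-2·-1^-1 = -1.
Ram(-2145, 7) = {2, 5, 11, 13}; no ℚ_2-point on the conic.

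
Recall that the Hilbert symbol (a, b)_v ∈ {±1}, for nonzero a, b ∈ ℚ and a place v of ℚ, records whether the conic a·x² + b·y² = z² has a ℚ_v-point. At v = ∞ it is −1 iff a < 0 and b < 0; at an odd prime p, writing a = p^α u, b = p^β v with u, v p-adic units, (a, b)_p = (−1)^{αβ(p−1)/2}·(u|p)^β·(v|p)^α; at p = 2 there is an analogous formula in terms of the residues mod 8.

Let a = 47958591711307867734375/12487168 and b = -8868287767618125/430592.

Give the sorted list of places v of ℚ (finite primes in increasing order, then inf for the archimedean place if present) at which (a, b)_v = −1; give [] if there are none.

[2, 5, 11, 19]

(a, b) ≡ (29274630, -42) mod (ℚ^×)²; places V = {2, 3, 5, 7, 11, 19, 23, 29, ∞}.
(a,b)_11: α=3, u≡9; β=2, v≡7 (mod 11); (9|11)=+1, (7|11)=-1; sign (−1)^0·+1^2·-1^3 = -1.
(a,b)_23: α=3, u≡13; β=2, v≡8 (mod 23); (13|23)=+1, (8|23)=+1; sign (−1)^0·+1^2·+1^3 = +1.
(a,b)_3: α=7, u≡2; β=5, v≡1 (mod 3); (2|3)=-1, (1|3)=+1; sign (−1)^1·-1^5·+1^7 = +1.
(a,b)_19: α=5, u≡15; β=4, v≡8 (mod 19); (15|19)=-1, (8|19)=-1; sign (−1)^0·-1^4·-1^5 = -1.
(a,b)_2: α=-9, β=-9; u≡3, v≡3 (mod 8); ε(u)ε(v)=1·1, αω(v)=-9·1, βω(u)=-9·1; sum ≡ 1  ⇒  -1.
(a,b)_7: α=1, u≡3; β=1, v≡1 (mod 7); (3|7)=-1, (1|7)=+1; sign (−1)^1·-1^1·+1^1 = +1.
(a,b)_5: α=7, u≡4; β=4, v≡3 (mod 5); (4|5)=+1, (3|5)=-1; sign (−1)^0·+1^4·-1^7 = -1.
(a,b)_29: α=-3, u≡24; β=-2, v≡16 (mod 29); (24|29)=+1, (16|29)=+1; sign (−1)^0·+1^-2·+1^-3 = +1.
(a,b)_∞: sgn(29274630)=+, sgn(-42)=−, so +1.
Ram(29274630, -42) = {2, 5, 11, 19}; no ℚ_2-point on the conic.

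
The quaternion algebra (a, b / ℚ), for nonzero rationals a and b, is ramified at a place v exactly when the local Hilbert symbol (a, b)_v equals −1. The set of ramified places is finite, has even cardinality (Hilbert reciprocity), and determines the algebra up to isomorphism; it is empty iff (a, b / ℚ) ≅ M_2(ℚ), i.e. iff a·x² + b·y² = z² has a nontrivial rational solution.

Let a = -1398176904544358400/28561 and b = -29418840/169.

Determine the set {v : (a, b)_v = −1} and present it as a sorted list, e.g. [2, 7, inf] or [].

[11, 17, 23, inf]

Mod squares: a ≡ -561, b ≡ -817190. Check v ∈ {∞, 2, 3, 5, 7, 11, 13, 17, 19, 23}.
v=11: a=11^1·(≡4), b=11^1·(≡3) mod 11; (4|11)=+1, (3|11)=+1; (−1)^{1·1·5}·(+1)^1·(+1)^1 = -1.
v=5: a=5^2·(≡4), b=5^1·(≡3) mod 5; (4|5)=+1, (3|5)=-1; (−1)^{2·1·2}·(+1)^1·(-1)^2 = +1.
v=∞: -561 < 0 and -817190 < 0  ⇒  (a,b)_∞ = -1.
v=17: a=17^3·(≡13), b=17^1·(≡5) mod 17; (13|17)=+1, (5|17)=-1; (−1)^{3·1·8}·(+1)^1·(-1)^3 = -1.
v=3: a=3^3·(≡2), b=3^2·(≡1) mod 3; (2|3)=-1, (1|3)=+1; (−1)^{3·2·1}·(-1)^2·(+1)^3 = +1.
v=13: a=13^-4·(≡6), b=13^-2·(≡4) mod 13; (6|13)=-1, (4|13)=+1; (−1)^{-4·-2·6}·(-1)^-2·(+1)^-4 = +1.
v=19: a=19^2·(≡16), b=19^1·(≡6) mod 19; (16|19)=+1, (6|19)=+1; (−1)^{2·1·9}·(+1)^1·(+1)^2 = +1.
v=7: a=7^2·(≡3), b=7^0·(≡4) mod 7; (3|7)=-1, (4|7)=+1; (−1)^{2·0·3}·(-1)^0·(+1)^2 = +1.
v=2: v_2(a)=12, v_2(b)=3; units ≡ 7, 5 (mod 8); ε·ε+αω+βω = 1·0+12·1+3·0 ≡ 0  ⇒  (a,b)_2 = +1.
v=23: a=23^2·(≡15), b=23^1·(≡11) mod 23; (15|23)=-1, (11|23)=-1; (−1)^{2·1·11}·(-1)^1·(-1)^2 = -1.
(-561, -817190 / ℚ) ramifies at {11, 17, 23, ∞}: a division algebra.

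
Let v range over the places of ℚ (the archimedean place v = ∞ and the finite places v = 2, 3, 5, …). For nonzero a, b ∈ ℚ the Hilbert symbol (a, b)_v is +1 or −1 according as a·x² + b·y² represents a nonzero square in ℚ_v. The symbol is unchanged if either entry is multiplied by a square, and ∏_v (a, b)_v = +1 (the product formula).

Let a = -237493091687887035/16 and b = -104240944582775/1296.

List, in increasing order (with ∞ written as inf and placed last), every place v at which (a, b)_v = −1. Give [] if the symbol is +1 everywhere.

[7, 11, 13, inf]

(a, b) ≡ (-715, -119) mod (ℚ^×)²; places V = {2, 3, 5, 7, 11, 13, 17, ∞}.
(a,b)_∞: sgn(-715)=−, sgn(-119)=−, so -1.
(a,b)_2: α=-4, β=-4; u≡5, v≡1 (mod 8); ε(u)ε(v)=0·0, αω(v)=-4·0, βω(u)=-4·1; sum ≡ 0  ⇒  +1.
(a,b)_3: α=4, u≡2; β=-4, v≡1 (mod 3); (2|3)=-1, (1|3)=+1; sign (−1)^0·-1^-4·+1^4 = +1.
(a,b)_5: α=1, u≡3; β=2, v≡4 (mod 5); (3|5)=-1, (4|5)=+1; sign (−1)^0·-1^2·+1^1 = +1.
(a,b)_11: α=3, u≡5; β=4, v≡7 (mod 11); (5|11)=+1, (7|11)=-1; sign (−1)^0·+1^4·-1^3 = -1.
(a,b)_17: α=4, u≡15; β=3, v≡7 (mod 17); (15|17)=+1, (7|17)=-1; sign (−1)^0·+1^3·-1^4 = +1.
(a,b)_13: α=3, u≡3; β=2, v≡7 (mod 13); (3|13)=+1, (7|13)=-1; sign (−1)^0·+1^2·-1^3 = -1.
(a,b)_7: α=4, u≡5; β=3, v≡2 (mod 7); (5|7)=-1, (2|7)=+1; sign (−1)^0·-1^3·+1^4 = -1.
(-715, -119 / ℚ) ramifies at {7, 11, 13, ∞}: a division algebra.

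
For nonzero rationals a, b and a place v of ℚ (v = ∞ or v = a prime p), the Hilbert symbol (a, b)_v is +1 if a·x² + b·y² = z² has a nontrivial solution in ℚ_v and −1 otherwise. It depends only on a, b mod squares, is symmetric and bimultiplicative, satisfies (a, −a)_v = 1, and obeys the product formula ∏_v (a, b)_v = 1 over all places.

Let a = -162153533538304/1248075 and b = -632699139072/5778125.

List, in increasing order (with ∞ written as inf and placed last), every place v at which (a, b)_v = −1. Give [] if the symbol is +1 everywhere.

[5, 11, 17, inf]

(a, b) ≡ (-3, -373065) mod (ℚ^×)²; places V = {2, 3, 5, 7, 11, 13, 17, 19, 43, ∞}.
(a,b)_2: α=18, β=10; u≡5, v≡7 (mod 8); ε(u)ε(v)=0·1, αω(v)=18·0, βω(u)=10·1; sum ≡ 0  ⇒  +1.
(a,b)_13: α=0, u≡3; β=2, v≡12 (mod 13); (3|13)=+1, (12|13)=+1; sign (−1)^0·+1^2·+1^0 = +1.
(a,b)_43: α=-2, u≡15; β=-2, v≡27 (mod 43); (15|43)=+1, (27|43)=-1; sign (−1)^0·+1^-2·-1^-2 = +1.
(a,b)_11: α=2, u≡6; β=1, v≡3 (mod 11); (6|11)=-1, (3|11)=+1; sign (−1)^0·-1^1·+1^2 = -1.
(a,b)_17: α=2, u≡10; β=1, v≡15 (mod 17); (10|17)=-1, (15|17)=+1; sign (−1)^0·-1^1·+1^2 = -1.
(a,b)_7: α=2, u≡4; β=3, v≡6 (mod 7); (4|7)=+1, (6|7)=-1; sign (−1)^0·+1^3·-1^2 = +1.
(a,b)_∞: sgn(-3)=−, sgn(-373065)=−, so -1.
(a,b)_3: α=-3, u≡2; β=1, v≡1 (mod 3); (2|3)=-1, (1|3)=+1; sign (−1)^1·-1^1·+1^-3 = +1.
(a,b)_19: α=2, u≡5; β=1, v≡7 (mod 19); (5|19)=+1, (7|19)=+1; sign (−1)^0·+1^1·+1^2 = +1.
(a,b)_5: α=-2, u≡2; β=-5, v≡2 (mod 5); (2|5)=-1, (2|5)=-1; sign (−1)^0·-1^-5·-1^-2 = -1.
Ram(-3, -373065) = {5, 11, 17, ∞}; no ℚ_5-point on the conic.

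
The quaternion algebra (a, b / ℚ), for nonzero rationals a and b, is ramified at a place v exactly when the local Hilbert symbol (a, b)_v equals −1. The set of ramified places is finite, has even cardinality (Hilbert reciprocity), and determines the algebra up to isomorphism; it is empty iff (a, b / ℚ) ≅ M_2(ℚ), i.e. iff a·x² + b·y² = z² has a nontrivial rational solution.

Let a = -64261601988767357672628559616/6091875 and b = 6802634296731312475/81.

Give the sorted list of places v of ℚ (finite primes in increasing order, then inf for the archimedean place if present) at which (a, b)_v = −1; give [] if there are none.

Mod squares: a ≡ -69552933, b ≡ 464899. Check v ∈ {∞, 2, 3, 5, 11, 17, 19, 23, 29, 31, 37, 41}.
v=3: a=3^-3·(≡1), b=3^-4·(≡1) mod 3; (1|3)=+1, (1|3)=+1; (−1)^{-3·-4·1}·(+1)^-4·(+1)^-3 = +1.
v=∞: -69552933 < 0 and 464899 > 0  ⇒  (a,b)_∞ = +1.
v=31: a=31^3·(≡22), b=31^2·(≡26) mod 31; (22|31)=-1, (26|31)=-1; (−1)^{3·2·15}·(-1)^2·(-1)^3 = -1.
v=2: v_2(a)=8, v_2(b)=0; units ≡ 3, 3 (mod 8); ε·ε+αω+βω = 1·1+8·1+0·1 ≡ 1  ⇒  (a,b)_2 = -1.
v=5: a=5^-4·(≡2), b=5^2·(≡4) mod 5; (2|5)=-1, (4|5)=+1; (−1)^{-4·2·2}·(-1)^2·(+1)^-4 = +1.
v=17: a=17^3·(≡6), b=17^1·(≡14) mod 17; (6|17)=-1, (14|17)=-1; (−1)^{3·1·8}·(-1)^1·(-1)^3 = +1.
v=23: a=23^4·(≡14), b=23^3·(≡14) mod 23; (14|23)=-1, (14|23)=-1; (−1)^{4·3·11}·(-1)^3·(-1)^4 = -1.
v=29: a=29^3·(≡2), b=29^3·(≡24) mod 29; (2|29)=-1, (24|29)=+1; (−1)^{3·3·14}·(-1)^3·(+1)^3 = -1.
v=19: a=19^-2·(≡16), b=19^0·(≡1) mod 19; (16|19)=+1, (1|19)=+1; (−1)^{-2·0·9}·(+1)^0·(+1)^-2 = +1.
v=11: a=11^2·(≡4), b=11^0·(≡10) mod 11; (4|11)=+1, (10|11)=-1; (−1)^{2·0·5}·(+1)^0·(-1)^2 = +1.
v=37: a=37^3·(≡35), b=37^2·(≡32) mod 37; (35|37)=-1, (32|37)=-1; (−1)^{3·2·18}·(-1)^2·(-1)^3 = -1.
v=41: a=41^1·(≡29), b=41^1·(≡2) mod 41; (29|41)=-1, (2|41)=+1; (−1)^{1·1·20}·(-1)^1·(+1)^1 = -1.
(-69552933, 464899 / ℚ) ramifies at {2, 23, 29, 31, 37, 41}: a division algebra.

[2, 23, 29, 31, 37, 41]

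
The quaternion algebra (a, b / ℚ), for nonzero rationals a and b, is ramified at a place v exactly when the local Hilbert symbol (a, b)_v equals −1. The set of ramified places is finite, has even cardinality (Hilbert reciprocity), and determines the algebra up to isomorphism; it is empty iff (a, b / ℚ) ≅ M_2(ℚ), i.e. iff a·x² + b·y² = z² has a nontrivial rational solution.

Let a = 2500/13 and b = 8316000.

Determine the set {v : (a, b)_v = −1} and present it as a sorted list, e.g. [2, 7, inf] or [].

Mod squares: a ≡ 13, b ≡ 2310. Check v ∈ {∞, 2, 3, 5, 7, 11, 13}.
v=5: a=5^4·(≡3), b=5^3·(≡3) mod 5; (3|5)=-1, (3|5)=-1; (−1)^{4·3·2}·(-1)^3·(-1)^4 = -1.
v=11: a=11^0·(≡7), b=11^1·(≡3) mod 11; (7|11)=-1, (3|11)=+1; (−1)^{0·1·5}·(-1)^1·(+1)^0 = -1.
v=13: a=13^-1·(≡4), b=13^0·(≡4) mod 13; (4|13)=+1, (4|13)=+1; (−1)^{-1·0·6}·(+1)^0·(+1)^-1 = +1.
v=∞: 13 > 0 and 2310 > 0  ⇒  (a,b)_∞ = +1.
v=7: a=7^0·(≡6), b=7^1·(≡2) mod 7; (6|7)=-1, (2|7)=+1; (−1)^{0·1·3}·(-1)^1·(+1)^0 = -1.
v=3: a=3^0·(≡1), b=3^3·(≡2) mod 3; (1|3)=+1, (2|3)=-1; (−1)^{0·3·1}·(+1)^3·(-1)^0 = +1.
v=2: v_2(a)=2, v_2(b)=5; units ≡ 5, 3 (mod 8); ε·ε+αω+βω = 0·1+2·1+5·1 ≡ 1  ⇒  (a,b)_2 = -1.
|Ram(13, 2310)| = 4, even; anisotropic at {2, 5, 7, 11}.

[2, 5, 7, 11]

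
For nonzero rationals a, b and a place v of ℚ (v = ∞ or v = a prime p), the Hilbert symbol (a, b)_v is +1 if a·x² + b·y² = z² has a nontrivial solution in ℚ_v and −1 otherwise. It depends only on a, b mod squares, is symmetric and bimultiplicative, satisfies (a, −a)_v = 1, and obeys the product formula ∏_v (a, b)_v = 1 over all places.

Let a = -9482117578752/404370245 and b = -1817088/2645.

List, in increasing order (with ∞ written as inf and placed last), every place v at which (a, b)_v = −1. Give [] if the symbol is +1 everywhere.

Mod squares: a ≡ -1365, b ≡ -210. Check v ∈ {∞, 2, 3, 5, 7, 13, 17, 23}.
v=7: a=7^3·(≡1), b=7^1·(≡3) mod 7; (1|7)=+1, (3|7)=-1; (−1)^{3·1·3}·(+1)^1·(-1)^3 = +1.
v=∞: -1365 < 0 and -210 < 0  ⇒  (a,b)_∞ = -1.
v=17: a=17^-2·(≡14), b=17^0·(≡11) mod 17; (14|17)=-1, (11|17)=-1; (−1)^{-2·0·8}·(-1)^0·(-1)^-2 = +1.
v=2: v_2(a)=22, v_2(b)=9; units ≡ 3, 7 (mod 8); ε·ε+αω+βω = 1·1+22·0+9·1 ≡ 0  ⇒  (a,b)_2 = +1.
v=13: a=13^3·(≡1), b=13^2·(≡2) mod 13; (1|13)=+1, (2|13)=-1; (−1)^{3·2·6}·(+1)^2·(-1)^3 = -1.
v=5: a=5^-1·(≡2), b=5^-1·(≡3) mod 5; (2|5)=-1, (3|5)=-1; (−1)^{-1·-1·2}·(-1)^-1·(-1)^-1 = +1.
v=3: a=3^1·(≡1), b=3^1·(≡2) mod 3; (1|3)=+1, (2|3)=-1; (−1)^{1·1·1}·(+1)^1·(-1)^1 = +1.
v=23: a=23^-4·(≡5), b=23^-2·(≡10) mod 23; (5|23)=-1, (10|23)=-1; (−1)^{-4·-2·11}·(-1)^-2·(-1)^-4 = +1.
(-1365, -210 / ℚ) ramifies at {13, ∞}: a division algebra.

[13, inf]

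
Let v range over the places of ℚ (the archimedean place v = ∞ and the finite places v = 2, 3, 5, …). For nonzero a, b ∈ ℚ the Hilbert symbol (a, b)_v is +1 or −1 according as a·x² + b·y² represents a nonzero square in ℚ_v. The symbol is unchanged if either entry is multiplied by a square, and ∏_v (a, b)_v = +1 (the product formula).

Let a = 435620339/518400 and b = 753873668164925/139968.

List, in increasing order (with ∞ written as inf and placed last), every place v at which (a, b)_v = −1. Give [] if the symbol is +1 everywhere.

(a, b) ≡ (11, 18879) mod (ℚ^×)²; places V = {2, 3, 5, 7, 11, 29, 31, ∞}.
(a,b)_29: α=2, u≡12; β=3, v≡24 (mod 29); (12|29)=-1, (24|29)=+1; sign (−1)^0·-1^3·+1^2 = -1.
(a,b)_5: α=-2, u≡4; β=2, v≡4 (mod 5); (4|5)=+1, (4|5)=+1; sign (−1)^0·+1^2·+1^-2 = +1.
(a,b)_2: α=-8, β=-6; u≡3, v≡7 (mod 8); ε(u)ε(v)=1·1, αω(v)=-8·0, βω(u)=-6·1; sum ≡ 1  ⇒  -1.
(a,b)_3: α=-4, u≡2; β=-7, v≡2 (mod 3); (2|3)=-1, (2|3)=-1; sign (−1)^0·-1^-7·-1^-4 = -1.
(a,b)_31: α=2, u≡13; β=3, v≡28 (mod 31); (13|31)=-1, (28|31)=+1; sign (−1)^0·-1^3·+1^2 = -1.
(a,b)_∞: sgn(11)=+, sgn(18879)=+, so +1.
(a,b)_11: α=1, u≡4; β=2, v≡9 (mod 11); (4|11)=+1, (9|11)=+1; sign (−1)^0·+1^2·+1^1 = +1.
(a,b)_7: α=2, u≡1; β=3, v≡2 (mod 7); (1|7)=+1, (2|7)=+1; sign (−1)^0·+1^3·+1^2 = +1.
(11, 18879 / ℚ) ramifies at {2, 3, 29, 31}: a division algebra.

[2, 3, 29, 31]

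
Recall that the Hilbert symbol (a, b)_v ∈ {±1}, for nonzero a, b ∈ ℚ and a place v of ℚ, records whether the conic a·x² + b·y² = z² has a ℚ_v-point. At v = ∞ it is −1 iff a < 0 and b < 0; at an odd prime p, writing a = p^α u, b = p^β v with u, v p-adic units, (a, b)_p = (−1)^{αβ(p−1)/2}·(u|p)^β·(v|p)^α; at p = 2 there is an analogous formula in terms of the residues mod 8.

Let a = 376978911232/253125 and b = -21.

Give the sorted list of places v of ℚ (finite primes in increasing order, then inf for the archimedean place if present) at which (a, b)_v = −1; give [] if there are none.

Mod squares: a ≡ 215, b ≡ -21. Check v ∈ {∞, 2, 3, 5, 7, 11, 19, 43}.
v=7: a=7^2·(≡3), b=7^1·(≡4) mod 7; (3|7)=-1, (4|7)=+1; (−1)^{2·1·3}·(-1)^1·(+1)^2 = -1.
v=2: v_2(a)=12, v_2(b)=0; units ≡ 7, 3 (mod 8); ε·ε+αω+βω = 1·1+12·1+0·0 ≡ 1  ⇒  (a,b)_2 = -1.
v=3: a=3^-4·(≡2), b=3^1·(≡2) mod 3; (2|3)=-1, (2|3)=-1; (−1)^{-4·1·1}·(-1)^1·(-1)^-4 = -1.
v=∞: 215 > 0 and -21 < 0  ⇒  (a,b)_∞ = +1.
v=19: a=19^2·(≡16), b=19^0·(≡17) mod 19; (16|19)=+1, (17|19)=+1; (−1)^{2·0·9}·(+1)^0·(+1)^2 = +1.
v=5: a=5^-5·(≡2), b=5^0·(≡4) mod 5; (2|5)=-1, (4|5)=+1; (−1)^{-5·0·2}·(-1)^0·(+1)^-5 = +1.
v=11: a=11^2·(≡10), b=11^0·(≡1) mod 11; (10|11)=-1, (1|11)=+1; (−1)^{2·0·5}·(-1)^0·(+1)^2 = +1.
v=43: a=43^1·(≡2), b=43^0·(≡22) mod 43; (2|43)=-1, (22|43)=-1; (−1)^{1·0·21}·(-1)^0·(-1)^1 = -1.
(215, -21 / ℚ) ramifies at {2, 3, 7, 43}: a division algebra.

[2, 3, 7, 43]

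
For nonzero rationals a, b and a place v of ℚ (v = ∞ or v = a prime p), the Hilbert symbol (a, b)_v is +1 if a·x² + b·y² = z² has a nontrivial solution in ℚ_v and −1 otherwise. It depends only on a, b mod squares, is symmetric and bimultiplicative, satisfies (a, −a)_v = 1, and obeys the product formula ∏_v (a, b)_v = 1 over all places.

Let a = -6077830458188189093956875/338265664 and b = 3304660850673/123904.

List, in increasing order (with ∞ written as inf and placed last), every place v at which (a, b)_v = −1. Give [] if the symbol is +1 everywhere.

[23, 29]

(a, b) ≡ (-1131, 897) mod (ℚ^×)²; places V = {2, 3, 5, 7, 11, 13, 19, 23, 29, ∞}.
(a,b)_∞: sgn(-1131)=−, sgn(897)=+, so +1.
(a,b)_7: α=0, u≡5; β=2, v≡1 (mod 7); (5|7)=-1, (1|7)=+1; sign (−1)^0·-1^2·+1^0 = +1.
(a,b)_2: α=-6, β=-10; u≡5, v≡1 (mod 8); ε(u)ε(v)=0·0, αω(v)=-6·0, βω(u)=-10·1; sum ≡ 0  ⇒  +1.
(a,b)_29: α=5, u≡8; β=2, v≡15 (mod 29); (8|29)=-1, (15|29)=-1; sign (−1)^0·-1^2·-1^5 = -1.
(a,b)_3: α=3, u≡1; β=1, v≡2 (mod 3); (1|3)=+1, (2|3)=-1; sign (−1)^1·+1^1·-1^3 = +1.
(a,b)_19: α=-2, u≡7; β=0, v≡17 (mod 19); (7|19)=+1, (17|19)=+1; sign (−1)^0·+1^0·+1^-2 = +1.
(a,b)_5: α=4, u≡1; β=0, v≡2 (mod 5); (1|5)=+1, (2|5)=-1; sign (−1)^0·+1^0·-1^4 = +1.
(a,b)_23: α=4, u≡7; β=3, v≡8 (mod 23); (7|23)=-1, (8|23)=+1; sign (−1)^0·-1^3·+1^4 = -1.
(a,b)_11: α=-4, u≡10; β=-2, v≡6 (mod 11); (10|11)=-1, (6|11)=-1; sign (−1)^0·-1^-2·-1^-4 = +1.
(a,b)_13: α=7, u≡10; β=3, v≡3 (mod 13); (10|13)=+1, (3|13)=+1; sign (−1)^0·+1^3·+1^7 = +1.
Ram(-1131, 897) = {23, 29}; no ℚ_23-point on the conic.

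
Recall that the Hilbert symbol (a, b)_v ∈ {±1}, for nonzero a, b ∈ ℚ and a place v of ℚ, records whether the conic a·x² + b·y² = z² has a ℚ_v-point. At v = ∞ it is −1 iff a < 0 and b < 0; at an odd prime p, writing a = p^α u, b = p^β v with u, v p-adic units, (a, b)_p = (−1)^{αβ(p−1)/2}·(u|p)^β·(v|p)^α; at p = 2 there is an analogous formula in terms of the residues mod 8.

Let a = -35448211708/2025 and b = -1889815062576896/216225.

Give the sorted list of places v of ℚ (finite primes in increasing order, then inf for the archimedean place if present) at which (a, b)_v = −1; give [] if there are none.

Mod squares: a ≡ -7, b ≡ -119. Check v ∈ {∞, 2, 3, 5, 7, 13, 17, 23, 31}.
v=23: a=23^2·(≡4), b=23^2·(≡19) mod 23; (4|23)=+1, (19|23)=-1; (−1)^{2·2·11}·(+1)^2·(-1)^2 = +1.
v=31: a=31^0·(≡24), b=31^-2·(≡8) mod 31; (24|31)=-1, (8|31)=+1; (−1)^{0·-2·15}·(-1)^-2·(+1)^0 = +1.
v=2: v_2(a)=2, v_2(b)=8; units ≡ 1, 1 (mod 8); ε·ε+αω+βω = 0·0+2·0+8·0 ≡ 0  ⇒  (a,b)_2 = +1.
v=17: a=17^2·(≡12), b=17^3·(≡11) mod 17; (12|17)=-1, (11|17)=-1; (−1)^{2·3·8}·(-1)^3·(-1)^2 = -1.
v=5: a=5^-2·(≡2), b=5^-2·(≡1) mod 5; (2|5)=-1, (1|5)=+1; (−1)^{-2·-2·2}·(-1)^-2·(+1)^-2 = +1.
v=3: a=3^-4·(≡2), b=3^-2·(≡1) mod 3; (2|3)=-1, (1|3)=+1; (−1)^{-4·-2·1}·(-1)^-2·(+1)^-4 = +1.
v=7: a=7^3·(≡5), b=7^5·(≡1) mod 7; (5|7)=-1, (1|7)=+1; (−1)^{3·5·3}·(-1)^5·(+1)^3 = +1.
v=∞: -7 < 0 and -119 < 0  ⇒  (a,b)_∞ = -1.
v=13: a=13^2·(≡11), b=13^2·(≡8) mod 13; (11|13)=-1, (8|13)=-1; (−1)^{2·2·6}·(-1)^2·(-1)^2 = +1.
|Ram(-7, -119)| = 2, even; anisotropic at {17, ∞}.

[17, inf]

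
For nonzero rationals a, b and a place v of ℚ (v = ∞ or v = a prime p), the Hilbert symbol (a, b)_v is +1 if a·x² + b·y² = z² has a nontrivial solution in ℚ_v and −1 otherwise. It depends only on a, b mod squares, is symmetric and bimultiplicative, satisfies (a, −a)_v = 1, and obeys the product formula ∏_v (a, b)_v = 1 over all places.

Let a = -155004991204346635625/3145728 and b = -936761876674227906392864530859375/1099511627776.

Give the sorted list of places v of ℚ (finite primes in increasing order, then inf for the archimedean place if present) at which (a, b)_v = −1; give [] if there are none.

[7, 13, 29, 43, 47, inf]

(a, b) ≡ (-1131, -523439) mod (ℚ^×)²; places V = {2, 3, 5, 7, 13, 29, 37, 43, 47, ∞}.
(a,b)_47: α=2, u≡45; β=3, v≡9 (mod 47); (45|47)=-1, (9|47)=+1; sign (−1)^0·-1^3·+1^2 = -1.
(a,b)_2: α=-20, β=-40; u≡5, v≡1 (mod 8); ε(u)ε(v)=0·0, αω(v)=-20·0, βω(u)=-40·1; sum ≡ 0  ⇒  +1.
(a,b)_13: α=1, u≡3; β=2, v≡2 (mod 13); (3|13)=+1, (2|13)=-1; sign (−1)^0·+1^2·-1^1 = -1.
(a,b)_5: α=4, u≡1; β=8, v≡1 (mod 5); (1|5)=+1, (1|5)=+1; sign (−1)^0·+1^8·+1^4 = +1.
(a,b)_3: α=-1, u≡1; β=0, v≡1 (mod 3); (1|3)=+1, (1|3)=+1; sign (−1)^0·+1^0·+1^-1 = +1.
(a,b)_∞: sgn(-1131)=−, sgn(-523439)=−, so -1.
(a,b)_37: α=2, u≡11; β=3, v≡35 (mod 37); (11|37)=+1, (35|37)=-1; sign (−1)^0·+1^3·-1^2 = +1.
(a,b)_7: α=6, u≡5; β=9, v≡2 (mod 7); (5|7)=-1, (2|7)=+1; sign (−1)^0·-1^9·+1^6 = -1.
(a,b)_29: α=1, u≡11; β=2, v≡18 (mod 29); (11|29)=-1, (18|29)=-1; sign (−1)^0·-1^2·-1^1 = -1.
(a,b)_43: α=2, u≡2; β=3, v≡20 (mod 43); (2|43)=-1, (20|43)=-1; sign (−1)^0·-1^3·-1^2 = -1.
(-1131, -523439 / ℚ) ramifies at {7, 13, 29, 43, 47, ∞}: a division algebra.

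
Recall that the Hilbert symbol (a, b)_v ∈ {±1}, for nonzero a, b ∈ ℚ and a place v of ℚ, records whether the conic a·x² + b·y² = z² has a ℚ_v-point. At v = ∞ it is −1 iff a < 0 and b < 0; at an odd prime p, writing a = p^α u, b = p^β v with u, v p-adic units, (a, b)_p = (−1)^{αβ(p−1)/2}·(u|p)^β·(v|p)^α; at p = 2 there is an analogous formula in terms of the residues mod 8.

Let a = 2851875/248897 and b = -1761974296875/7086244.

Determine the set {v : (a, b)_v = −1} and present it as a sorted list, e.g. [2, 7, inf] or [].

(a, b) ≡ (51, -43355) mod (ℚ^×)²; places V = {2, 3, 5, 11, 13, 17, 23, 29, ∞}.
(a,b)_5: α=4, u≡4; β=7, v≡1 (mod 5); (4|5)=+1, (1|5)=+1; sign (−1)^0·+1^7·+1^4 = +1.
(a,b)_13: α=2, u≡12; β=1, v≡8 (mod 13); (12|13)=+1, (8|13)=-1; sign (−1)^0·+1^1·-1^2 = +1.
(a,b)_∞: sgn(51)=+, sgn(-43355)=−, so +1.
(a,b)_11: α=-4, u≡8; β=-6, v≡8 (mod 11); (8|11)=-1, (8|11)=-1; sign (−1)^0·-1^-6·-1^-4 = +1.
(a,b)_3: α=3, u≡2; β=2, v≡1 (mod 3); (2|3)=-1, (1|3)=+1; sign (−1)^0·-1^2·+1^3 = +1.
(a,b)_23: α=0, u≡19; β=1, v≡3 (mod 23); (19|23)=-1, (3|23)=+1; sign (−1)^0·-1^1·+1^0 = -1.
(a,b)_29: α=0, u≡13; β=1, v≡5 (mod 29); (13|29)=+1, (5|29)=+1; sign (−1)^0·+1^1·+1^0 = +1.
(a,b)_17: α=-1, u≡10; β=2, v≡11 (mod 17); (10|17)=-1, (11|17)=-1; sign (−1)^0·-1^2·-1^-1 = -1.
(a,b)_2: α=0, β=-2; u≡3, v≡5 (mod 8); ε(u)ε(v)=1·0, αω(v)=0·1, βω(u)=-2·1; sum ≡ 0  ⇒  +1.
Ram(51, -43355) = {17, 23}; no ℚ_17-point on the conic.

[17, 23]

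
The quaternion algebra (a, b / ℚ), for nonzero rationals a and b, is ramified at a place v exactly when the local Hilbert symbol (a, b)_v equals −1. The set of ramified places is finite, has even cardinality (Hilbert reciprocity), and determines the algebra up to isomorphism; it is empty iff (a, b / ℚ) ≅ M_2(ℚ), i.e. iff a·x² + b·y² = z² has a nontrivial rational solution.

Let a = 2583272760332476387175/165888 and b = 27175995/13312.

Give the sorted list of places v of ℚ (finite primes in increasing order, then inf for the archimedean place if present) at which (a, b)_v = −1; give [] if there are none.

Mod squares: a ≡ 3466606, b ≡ 324415. Check v ∈ {∞, 2, 3, 5, 7, 11, 13, 17, 23, 31}.
v=2: v_2(a)=-11, v_2(b)=-10; units ≡ 7, 7 (mod 8); ε·ε+αω+βω = 1·1+-11·0+-10·0 ≡ 1  ⇒  (a,b)_2 = -1.
v=17: a=17^3·(≡10), b=17^0·(≡16) mod 17; (10|17)=-1, (16|17)=+1; (−1)^{3·0·8}·(-1)^0·(+1)^3 = +1.
v=5: a=5^2·(≡4), b=5^1·(≡2) mod 5; (4|5)=+1, (2|5)=-1; (−1)^{2·1·2}·(+1)^1·(-1)^2 = +1.
v=11: a=11^1·(≡2), b=11^2·(≡4) mod 11; (2|11)=-1, (4|11)=+1; (−1)^{1·2·5}·(-1)^2·(+1)^1 = +1.
v=23: a=23^3·(≡3), b=23^1·(≡12) mod 23; (3|23)=+1, (12|23)=+1; (−1)^{3·1·11}·(+1)^1·(+1)^3 = -1.
v=31: a=31^3·(≡8), b=31^1·(≡14) mod 31; (8|31)=+1, (14|31)=+1; (−1)^{3·1·15}·(+1)^1·(+1)^3 = -1.
v=∞: 3466606 > 0 and 324415 > 0  ⇒  (a,b)_∞ = +1.
v=3: a=3^-4·(≡1), b=3^2·(≡1) mod 3; (1|3)=+1, (1|3)=+1; (−1)^{-4·2·1}·(+1)^2·(+1)^-4 = +1.
v=7: a=7^4·(≡6), b=7^1·(≡3) mod 7; (6|7)=-1, (3|7)=-1; (−1)^{4·1·3}·(-1)^1·(-1)^4 = -1.
v=13: a=13^3·(≡5), b=13^-1·(≡8) mod 13; (5|13)=-1, (8|13)=-1; (−1)^{3·-1·6}·(-1)^-1·(-1)^3 = +1.
Ram(3466606, 324415) = {2, 7, 23, 31}; no ℚ_2-point on the conic.

[2, 7, 23, 31]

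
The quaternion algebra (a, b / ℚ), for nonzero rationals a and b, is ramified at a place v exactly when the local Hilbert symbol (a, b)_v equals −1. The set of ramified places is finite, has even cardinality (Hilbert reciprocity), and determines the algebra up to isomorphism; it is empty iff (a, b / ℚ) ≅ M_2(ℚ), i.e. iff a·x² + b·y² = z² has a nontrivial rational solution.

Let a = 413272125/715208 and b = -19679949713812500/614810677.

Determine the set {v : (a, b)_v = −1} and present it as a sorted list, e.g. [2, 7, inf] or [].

(a, b) ≡ (170, -273) mod (ℚ^×)²; places V = {2, 3, 5, 7, 13, 17, 23, ∞}.
(a,b)_13: α=-2, u≡12; β=-3, v≡6 (mod 13); (12|13)=+1, (6|13)=-1; sign (−1)^0·+1^-3·-1^-2 = +1.
(a,b)_7: α=4, u≡4; β=9, v≡3 (mod 7); (4|7)=+1, (3|7)=-1; sign (−1)^0·+1^9·-1^4 = +1.
(a,b)_5: α=3, u≡4; β=6, v≡3 (mod 5); (4|5)=+1, (3|5)=-1; sign (−1)^0·+1^6·-1^3 = -1.
(a,b)_∞: sgn(170)=+, sgn(-273)=−, so +1.
(a,b)_23: α=-2, u≡8; β=-4, v≡13 (mod 23); (8|23)=+1, (13|23)=+1; sign (−1)^0·+1^-4·+1^-2 = +1.
(a,b)_2: α=-3, β=2; u≡5, v≡7 (mod 8); ε(u)ε(v)=0·1, αω(v)=-3·0, βω(u)=2·1; sum ≡ 0  ⇒  +1.
(a,b)_17: α=1, u≡6; β=2, v≡1 (mod 17); (6|17)=-1, (1|17)=+1; sign (−1)^0·-1^2·+1^1 = +1.
(a,b)_3: α=4, u≡2; β=3, v≡2 (mod 3); (2|3)=-1, (2|3)=-1; sign (−1)^0·-1^3·-1^4 = -1.
(170, -273 / ℚ) ramifies at {3, 5}: a division algebra.

[3, 5]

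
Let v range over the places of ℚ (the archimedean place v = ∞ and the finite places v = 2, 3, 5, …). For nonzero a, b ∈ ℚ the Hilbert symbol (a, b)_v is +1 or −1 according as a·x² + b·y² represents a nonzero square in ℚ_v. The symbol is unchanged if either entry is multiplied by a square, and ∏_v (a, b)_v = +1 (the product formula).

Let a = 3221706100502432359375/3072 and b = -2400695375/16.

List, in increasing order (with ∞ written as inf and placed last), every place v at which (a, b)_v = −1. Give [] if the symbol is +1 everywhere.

[5, 17]

(a, b) ≡ (1677, -51935) mod (ℚ^×)²; places V = {2, 3, 5, 13, 17, 43, 47, ∞}.
(a,b)_2: α=-10, β=-4; u≡5, v≡1 (mod 8); ε(u)ε(v)=0·0, αω(v)=-10·0, βω(u)=-4·1; sum ≡ 0  ⇒  +1.
(a,b)_13: α=3, u≡1; β=1, v≡4 (mod 13); (1|13)=+1, (4|13)=+1; sign (−1)^0·+1^1·+1^3 = +1.
(a,b)_∞: sgn(1677)=+, sgn(-51935)=−, so +1.
(a,b)_17: α=2, u≡6; β=1, v≡7 (mod 17); (6|17)=-1, (7|17)=-1; sign (−1)^0·-1^1·-1^2 = -1.
(a,b)_5: α=6, u≡3; β=3, v≡2 (mod 5); (3|5)=-1, (2|5)=-1; sign (−1)^0·-1^3·-1^6 = -1.
(a,b)_43: α=5, u≡39; β=2, v≡6 (mod 43); (39|43)=-1, (6|43)=+1; sign (−1)^0·-1^2·+1^5 = +1.
(a,b)_3: α=-1, u≡1; β=0, v≡1 (mod 3); (1|3)=+1, (1|3)=+1; sign (−1)^0·+1^0·+1^-1 = +1.
(a,b)_47: α=2, u≡24; β=1, v≡11 (mod 47); (24|47)=+1, (11|47)=-1; sign (−1)^0·+1^1·-1^2 = +1.
Ram(1677, -51935) = {5, 17}; no ℚ_5-point on the conic.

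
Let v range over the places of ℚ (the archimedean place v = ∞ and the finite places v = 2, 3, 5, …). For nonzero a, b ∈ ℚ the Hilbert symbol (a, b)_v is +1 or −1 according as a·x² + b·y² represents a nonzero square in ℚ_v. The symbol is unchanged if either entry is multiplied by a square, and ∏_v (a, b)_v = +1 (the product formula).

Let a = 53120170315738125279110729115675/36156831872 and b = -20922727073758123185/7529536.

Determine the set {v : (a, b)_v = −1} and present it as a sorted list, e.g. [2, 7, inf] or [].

[2, 13]

(a, b) ≡ (806, -642785) mod (ℚ^×)²; places V = {2, 3, 5, 7, 11, 13, 29, 31, ∞}.
(a,b)_3: α=8, u≡2; β=4, v≡1 (mod 3); (2|3)=-1, (1|3)=+1; sign (−1)^0·-1^4·+1^8 = +1.
(a,b)_13: α=7, u≡12; β=5, v≡2 (mod 13); (12|13)=+1, (2|13)=-1; sign (−1)^0·+1^5·-1^7 = -1.
(a,b)_29: α=2, u≡24; β=1, v≡1 (mod 29); (24|29)=+1, (1|29)=+1; sign (−1)^0·+1^1·+1^2 = +1.
(a,b)_11: α=8, u≡9; β=5, v≡8 (mod 11); (9|11)=+1, (8|11)=-1; sign (−1)^0·+1^5·-1^8 = +1.
(a,b)_∞: sgn(806)=+, sgn(-642785)=−, so +1.
(a,b)_2: α=-7, β=-6; u≡3, v≡7 (mod 8); ε(u)ε(v)=1·1, αω(v)=-7·0, βω(u)=-6·1; sum ≡ 1  ⇒  -1.
(a,b)_5: α=2, u≡1; β=1, v≡3 (mod 5); (1|5)=+1, (3|5)=-1; sign (−1)^0·+1^1·-1^2 = +1.
(a,b)_7: α=-10, u≡2; β=-6, v≡2 (mod 7); (2|7)=+1, (2|7)=+1; sign (−1)^0·+1^-6·+1^-10 = +1.
(a,b)_31: α=5, u≡21; β=3, v≡18 (mod 31); (21|31)=-1, (18|31)=+1; sign (−1)^1·-1^3·+1^5 = +1.
Ram(806, -642785) = {2, 13}; no ℚ_2-point on the conic.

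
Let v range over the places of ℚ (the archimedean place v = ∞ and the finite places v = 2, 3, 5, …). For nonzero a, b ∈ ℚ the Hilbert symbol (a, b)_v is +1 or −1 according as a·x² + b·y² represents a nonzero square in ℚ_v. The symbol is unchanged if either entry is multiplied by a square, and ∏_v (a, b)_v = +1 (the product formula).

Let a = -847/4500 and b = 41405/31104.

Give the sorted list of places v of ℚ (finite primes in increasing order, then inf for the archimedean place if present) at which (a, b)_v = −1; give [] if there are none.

(a, b) ≡ (-35, 30) mod (ℚ^×)²; places V = {2, 3, 5, 7, 11, 13, ∞}.
(a,b)_13: α=0, u≡12; β=2, v≡3 (mod 13); (12|13)=+1, (3|13)=+1; sign (−1)^0·+1^2·+1^0 = +1.
(a,b)_2: α=-2, β=-7; u≡5, v≡7 (mod 8); ε(u)ε(v)=0·1, αω(v)=-2·0, βω(u)=-7·1; sum ≡ 1  ⇒  -1.
(a,b)_∞: sgn(-35)=−, sgn(30)=+, so +1.
(a,b)_7: α=1, u≡2; β=2, v≡4 (mod 7); (2|7)=+1, (4|7)=+1; sign (−1)^0·+1^2·+1^1 = +1.
(a,b)_11: α=2, u≡4; β=0, v≡8 (mod 11); (4|11)=+1, (8|11)=-1; sign (−1)^0·+1^0·-1^2 = +1.
(a,b)_5: α=-3, u≡3; β=1, v≡4 (mod 5); (3|5)=-1, (4|5)=+1; sign (−1)^0·-1^1·+1^-3 = -1.
(a,b)_3: α=-2, u≡1; β=-5, v≡1 (mod 3); (1|3)=+1, (1|3)=+1; sign (−1)^0·+1^-5·+1^-2 = +1.
|Ram(-35, 30)| = 2, even; anisotropic at {2, 5}.

[2, 5]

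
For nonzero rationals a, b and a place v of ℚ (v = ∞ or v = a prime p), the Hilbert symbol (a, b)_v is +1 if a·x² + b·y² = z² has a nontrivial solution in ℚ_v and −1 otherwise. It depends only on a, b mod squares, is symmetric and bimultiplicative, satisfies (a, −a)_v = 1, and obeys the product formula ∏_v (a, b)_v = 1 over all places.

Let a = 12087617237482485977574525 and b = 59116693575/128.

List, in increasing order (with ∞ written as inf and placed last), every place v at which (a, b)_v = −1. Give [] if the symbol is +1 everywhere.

(a, b) ≡ (86469, 2813406) mod (ℚ^×)²; places V = {2, 3, 5, 19, 23, 29, 37, 41, ∞}.
(a,b)_19: α=3, u≡8; β=1, v≡4 (mod 19); (8|19)=-1, (4|19)=+1; sign (−1)^1·-1^1·+1^3 = +1.
(a,b)_2: α=0, β=-7; u≡5, v≡7 (mod 8); ε(u)ε(v)=0·1, αω(v)=0·0, βω(u)=-7·1; sum ≡ 1  ⇒  -1.
(a,b)_∞: sgn(86469)=+, sgn(2813406)=+, so +1.
(a,b)_29: α=2, u≡4; β=1, v≡16 (mod 29); (4|29)=+1, (16|29)=+1; sign (−1)^0·+1^1·+1^2 = +1.
(a,b)_37: α=3, u≡5; β=1, v≡7 (mod 37); (5|37)=-1, (7|37)=+1; sign (−1)^0·-1^1·+1^3 = -1.
(a,b)_3: α=3, u≡2; β=1, v≡2 (mod 3); (2|3)=-1, (2|3)=-1; sign (−1)^1·-1^1·-1^3 = -1.
(a,b)_23: α=2, u≡18; β=1, v≡3 (mod 23); (18|23)=+1, (3|23)=+1; sign (−1)^0·+1^1·+1^2 = +1.
(a,b)_5: α=2, u≡1; β=2, v≡1 (mod 5); (1|5)=+1, (1|5)=+1; sign (−1)^0·+1^2·+1^2 = +1.
(a,b)_41: α=5, u≡33; β=2, v≡6 (mod 41); (33|41)=+1, (6|41)=-1; sign (−1)^0·+1^2·-1^5 = -1.
|Ram(86469, 2813406)| = 4, even; anisotropic at {2, 3, 37, 41}.

[2, 3, 37, 41]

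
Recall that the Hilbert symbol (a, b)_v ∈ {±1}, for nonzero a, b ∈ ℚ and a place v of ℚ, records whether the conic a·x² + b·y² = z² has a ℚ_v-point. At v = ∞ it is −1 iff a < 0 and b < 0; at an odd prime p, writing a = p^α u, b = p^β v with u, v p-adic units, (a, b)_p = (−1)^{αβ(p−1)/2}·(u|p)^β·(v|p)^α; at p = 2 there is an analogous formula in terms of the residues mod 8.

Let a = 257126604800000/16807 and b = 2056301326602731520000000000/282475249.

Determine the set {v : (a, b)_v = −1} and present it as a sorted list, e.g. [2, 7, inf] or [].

[5, 7, 13, 19]

(a, b) ≡ (260015, 13) mod (ℚ^×)²; places V = {2, 3, 5, 7, 13, 17, 19, 23, ∞}.
(a,b)_∞: sgn(260015)=+, sgn(13)=+, so +1.
(a,b)_3: α=0, u≡2; β=4, v≡1 (mod 3); (2|3)=-1, (1|3)=+1; sign (−1)^0·-1^4·+1^0 = +1.
(a,b)_17: α=1, u≡11; β=2, v≡13 (mod 17); (11|17)=-1, (13|17)=+1; sign (−1)^0·-1^2·+1^1 = +1.
(a,b)_23: α=1, u≡13; β=0, v≡8 (mod 23); (13|23)=+1, (8|23)=+1; sign (−1)^0·+1^0·+1^1 = +1.
(a,b)_5: α=5, u≡3; β=10, v≡2 (mod 5); (3|5)=-1, (2|5)=-1; sign (−1)^0·-1^10·-1^5 = -1.
(a,b)_19: α=1, u≡5; β=2, v≡14 (mod 19); (5|19)=+1, (14|19)=-1; sign (−1)^0·+1^2·-1^1 = -1.
(a,b)_7: α=-5, u≡5; β=-10, v≡3 (mod 7); (5|7)=-1, (3|7)=-1; sign (−1)^0·-1^-10·-1^-5 = -1.
(a,b)_2: α=16, β=26; u≡7, v≡5 (mod 8); ε(u)ε(v)=1·0, αω(v)=16·1, βω(u)=26·0; sum ≡ 0  ⇒  +1.
(a,b)_13: α=2, u≡7; β=5, v≡1 (mod 13); (7|13)=-1, (1|13)=+1; sign (−1)^0·-1^5·+1^2 = -1.
Ram(260015, 13) = {5, 7, 13, 19}; no ℚ_5-point on the conic.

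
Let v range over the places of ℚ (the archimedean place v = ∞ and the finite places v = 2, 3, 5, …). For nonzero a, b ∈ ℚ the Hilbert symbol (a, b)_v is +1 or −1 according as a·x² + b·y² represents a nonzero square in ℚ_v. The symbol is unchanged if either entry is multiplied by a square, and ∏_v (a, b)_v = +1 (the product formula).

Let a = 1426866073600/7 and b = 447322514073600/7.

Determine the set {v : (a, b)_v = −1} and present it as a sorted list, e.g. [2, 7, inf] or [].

Mod squares: a ≡ 2233, b ≡ 23142. Check v ∈ {∞, 2, 3, 5, 7, 11, 19, 29}.
v=3: a=3^0·(≡1), b=3^1·(≡1) mod 3; (1|3)=+1, (1|3)=+1; (−1)^{0·1·1}·(+1)^1·(+1)^0 = +1.
v=7: a=7^-1·(≡2), b=7^-1·(≡4) mod 7; (2|7)=+1, (4|7)=+1; (−1)^{-1·-1·3}·(+1)^-1·(+1)^-1 = -1.
v=∞: 2233 > 0 and 23142 > 0  ⇒  (a,b)_∞ = +1.
v=19: a=19^2·(≡2), b=19^3·(≡14) mod 19; (2|19)=-1, (14|19)=-1; (−1)^{2·3·9}·(-1)^3·(-1)^2 = -1.
v=5: a=5^2·(≡2), b=5^2·(≡2) mod 5; (2|5)=-1, (2|5)=-1; (−1)^{2·2·2}·(-1)^2·(-1)^2 = +1.
v=29: a=29^1·(≡11), b=29^1·(≡12) mod 29; (11|29)=-1, (12|29)=-1; (−1)^{1·1·14}·(-1)^1·(-1)^1 = +1.
v=2: v_2(a)=12, v_2(b)=11; units ≡ 1, 3 (mod 8); ε·ε+αω+βω = 0·1+12·1+11·0 ≡ 0  ⇒  (a,b)_2 = +1.
v=11: a=11^3·(≡9), b=11^4·(≡9) mod 11; (9|11)=+1, (9|11)=+1; (−1)^{3·4·5}·(+1)^4·(+1)^3 = +1.
Ram(2233, 23142) = {7, 19}; no ℚ_7-point on the conic.

[7, 19]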